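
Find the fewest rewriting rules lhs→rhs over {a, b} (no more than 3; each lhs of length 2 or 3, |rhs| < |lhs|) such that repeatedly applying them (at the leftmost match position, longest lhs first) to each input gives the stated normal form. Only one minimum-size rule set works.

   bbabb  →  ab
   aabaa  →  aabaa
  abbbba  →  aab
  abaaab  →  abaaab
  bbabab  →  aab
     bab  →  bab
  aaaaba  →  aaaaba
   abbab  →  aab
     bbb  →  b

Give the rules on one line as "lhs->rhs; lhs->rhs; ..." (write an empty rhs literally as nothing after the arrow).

  | bbabb => abbb => abb => ab
  | aabaa
  | abbbba => abbba => abba => aab
  | abaaab

bb->b; bba->ab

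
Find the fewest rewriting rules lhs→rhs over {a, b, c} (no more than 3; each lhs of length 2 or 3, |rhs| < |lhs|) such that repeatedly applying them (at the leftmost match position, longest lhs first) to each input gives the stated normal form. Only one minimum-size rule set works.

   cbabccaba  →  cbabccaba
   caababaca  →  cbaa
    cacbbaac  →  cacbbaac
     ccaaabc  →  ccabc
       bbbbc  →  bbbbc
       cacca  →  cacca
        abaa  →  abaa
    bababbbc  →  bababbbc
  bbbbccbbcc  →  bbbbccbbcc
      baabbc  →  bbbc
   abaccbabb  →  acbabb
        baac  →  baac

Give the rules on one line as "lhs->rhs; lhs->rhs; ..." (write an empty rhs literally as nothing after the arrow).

  | cbabccaba
  | caababaca => cbabaca => cbaa
  | cacbbaac
  | ccaaabc => ccabc

aab->b; bac->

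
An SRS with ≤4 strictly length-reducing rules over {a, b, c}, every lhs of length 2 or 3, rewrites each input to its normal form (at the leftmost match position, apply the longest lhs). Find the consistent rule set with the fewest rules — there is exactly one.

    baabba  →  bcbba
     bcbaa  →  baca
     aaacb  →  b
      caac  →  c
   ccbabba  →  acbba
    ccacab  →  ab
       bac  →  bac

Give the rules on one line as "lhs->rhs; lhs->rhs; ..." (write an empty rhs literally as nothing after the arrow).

aa->c; cac->; cba->ac; cc->c

  | baabba => bcbba
  | bcbaa => baca
  | aaacb => cacb => b
  | caac => ccc => cc => c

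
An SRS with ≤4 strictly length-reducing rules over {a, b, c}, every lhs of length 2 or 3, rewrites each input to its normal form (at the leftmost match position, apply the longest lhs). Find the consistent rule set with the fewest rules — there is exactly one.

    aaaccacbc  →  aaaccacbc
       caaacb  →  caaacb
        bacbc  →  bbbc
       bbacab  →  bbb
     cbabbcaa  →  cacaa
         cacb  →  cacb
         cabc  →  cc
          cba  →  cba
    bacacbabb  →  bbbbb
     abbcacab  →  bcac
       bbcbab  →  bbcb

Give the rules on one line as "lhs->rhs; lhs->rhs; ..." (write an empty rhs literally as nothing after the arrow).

ab->; bac->bb; cbb->ca

  | aaaccacbc
  | caaacb
  | bacbc => bbbc
  | bbacab => bbbab => bbb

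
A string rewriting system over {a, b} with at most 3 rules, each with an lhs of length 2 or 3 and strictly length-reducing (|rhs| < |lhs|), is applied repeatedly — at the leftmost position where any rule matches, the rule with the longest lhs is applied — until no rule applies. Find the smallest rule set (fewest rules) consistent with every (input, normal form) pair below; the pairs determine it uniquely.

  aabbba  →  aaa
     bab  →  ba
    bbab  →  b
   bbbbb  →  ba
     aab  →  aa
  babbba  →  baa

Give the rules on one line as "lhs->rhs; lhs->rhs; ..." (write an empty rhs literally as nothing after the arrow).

  | aabbba => aabba => aaba => aaa
  | bab => ba
  | bbab => b
  | bbbbb => babb => bab => ba

ab->a; bba->; bbb->ba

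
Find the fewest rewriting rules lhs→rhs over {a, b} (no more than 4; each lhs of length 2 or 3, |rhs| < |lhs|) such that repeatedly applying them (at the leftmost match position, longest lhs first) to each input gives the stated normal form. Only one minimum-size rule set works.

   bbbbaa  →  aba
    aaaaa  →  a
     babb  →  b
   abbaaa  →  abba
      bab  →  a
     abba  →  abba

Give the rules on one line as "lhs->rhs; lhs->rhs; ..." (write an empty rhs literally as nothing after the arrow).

aa->a; aab->b; bab->aa; bbb->a

  | bbbbaa => abaa => aba
  | aaaaa => aaaa => aaa => aa => a
  | babb => aab => b
  | abbaaa => abbaa => abba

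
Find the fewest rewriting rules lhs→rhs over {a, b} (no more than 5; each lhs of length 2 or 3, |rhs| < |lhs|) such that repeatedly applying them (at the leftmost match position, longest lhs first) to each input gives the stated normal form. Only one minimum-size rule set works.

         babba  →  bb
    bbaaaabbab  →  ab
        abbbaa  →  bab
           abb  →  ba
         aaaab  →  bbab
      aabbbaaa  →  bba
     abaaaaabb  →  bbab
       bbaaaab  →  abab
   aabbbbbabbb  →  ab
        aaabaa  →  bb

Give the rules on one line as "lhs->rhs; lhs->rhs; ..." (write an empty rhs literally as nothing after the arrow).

  | babba => bbaa => bb
  | bbaaaabbab => bbbbabbab => ababbab => abbaab => baaab => bbbb => ab
  | abbbaa => babaa => bab
  | abb => ba

aa->; aaa->bb; abb->ba; bbb->a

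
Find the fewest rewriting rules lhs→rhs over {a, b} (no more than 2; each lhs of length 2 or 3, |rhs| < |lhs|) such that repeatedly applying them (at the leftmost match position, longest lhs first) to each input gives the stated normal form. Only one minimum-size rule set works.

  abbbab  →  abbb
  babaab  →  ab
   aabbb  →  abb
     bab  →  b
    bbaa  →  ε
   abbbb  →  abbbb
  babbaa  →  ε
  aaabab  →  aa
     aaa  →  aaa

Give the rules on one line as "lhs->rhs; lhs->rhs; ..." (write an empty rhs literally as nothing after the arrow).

  | abbbab => abbb
  | babaab => baab => ab
  | aabbb => abb
  | bab => b

aab->a; ba->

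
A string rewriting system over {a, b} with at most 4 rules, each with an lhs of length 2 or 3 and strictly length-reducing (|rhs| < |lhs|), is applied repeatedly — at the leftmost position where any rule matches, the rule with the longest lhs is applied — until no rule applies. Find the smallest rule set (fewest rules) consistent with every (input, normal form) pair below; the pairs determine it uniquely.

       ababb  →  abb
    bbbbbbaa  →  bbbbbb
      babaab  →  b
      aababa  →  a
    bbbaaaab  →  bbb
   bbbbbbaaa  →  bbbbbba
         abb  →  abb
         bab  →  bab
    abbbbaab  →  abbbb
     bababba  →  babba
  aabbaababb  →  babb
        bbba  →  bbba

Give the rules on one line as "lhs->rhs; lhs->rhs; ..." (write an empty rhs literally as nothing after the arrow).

  | ababb => abb
  | bbbbbbaa => bbbbbb
  | babaab => baab => b
  | aababa => aba => a

aa->; aab->; aba->a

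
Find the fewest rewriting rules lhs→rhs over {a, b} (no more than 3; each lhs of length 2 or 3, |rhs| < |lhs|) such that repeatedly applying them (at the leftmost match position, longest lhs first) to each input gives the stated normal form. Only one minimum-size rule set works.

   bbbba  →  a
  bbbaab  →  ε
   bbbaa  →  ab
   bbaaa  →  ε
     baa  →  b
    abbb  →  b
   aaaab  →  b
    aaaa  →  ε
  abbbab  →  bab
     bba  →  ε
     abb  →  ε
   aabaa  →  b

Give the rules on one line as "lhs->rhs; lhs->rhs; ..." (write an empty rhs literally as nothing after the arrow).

aa->; bb->a

  | bbbba => abba => aaa => a
  | bbbaab => abaab => abb => aa => ε
  | bbbaa => abaa => ab
  | bbaaa => aaaa => aa => ε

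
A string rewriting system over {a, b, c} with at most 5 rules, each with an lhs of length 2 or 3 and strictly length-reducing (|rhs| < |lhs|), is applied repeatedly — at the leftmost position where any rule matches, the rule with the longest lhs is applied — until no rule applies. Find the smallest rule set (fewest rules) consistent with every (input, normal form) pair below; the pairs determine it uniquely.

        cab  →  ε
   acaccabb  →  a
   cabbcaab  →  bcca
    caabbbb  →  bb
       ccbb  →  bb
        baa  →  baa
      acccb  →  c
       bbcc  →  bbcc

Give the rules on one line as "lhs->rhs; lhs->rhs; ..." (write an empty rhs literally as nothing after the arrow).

aab->ca; ab->c; cab->; cb->b

  | cab => ε
  | acaccabb => acacb => acab => a
  | cabbcaab => bcaab => bcca
  | caabbbb => ccabbb => cbb => bb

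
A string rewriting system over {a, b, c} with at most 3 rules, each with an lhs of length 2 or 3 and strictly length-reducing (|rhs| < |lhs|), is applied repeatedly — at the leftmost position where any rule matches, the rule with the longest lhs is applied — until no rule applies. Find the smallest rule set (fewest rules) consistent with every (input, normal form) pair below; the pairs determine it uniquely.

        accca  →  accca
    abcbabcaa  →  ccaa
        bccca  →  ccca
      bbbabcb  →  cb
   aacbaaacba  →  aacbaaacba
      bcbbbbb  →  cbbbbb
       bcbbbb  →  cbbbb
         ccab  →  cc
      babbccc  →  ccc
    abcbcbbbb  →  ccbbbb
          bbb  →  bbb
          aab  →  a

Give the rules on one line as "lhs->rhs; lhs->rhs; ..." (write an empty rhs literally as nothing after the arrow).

  | accca
  | abcbabcaa => cbabcaa => cbcaa => ccaa
  | bccca => ccca
  | bbbabcb => bbbcb => bbcb => bcb => cb

ab->; bc->c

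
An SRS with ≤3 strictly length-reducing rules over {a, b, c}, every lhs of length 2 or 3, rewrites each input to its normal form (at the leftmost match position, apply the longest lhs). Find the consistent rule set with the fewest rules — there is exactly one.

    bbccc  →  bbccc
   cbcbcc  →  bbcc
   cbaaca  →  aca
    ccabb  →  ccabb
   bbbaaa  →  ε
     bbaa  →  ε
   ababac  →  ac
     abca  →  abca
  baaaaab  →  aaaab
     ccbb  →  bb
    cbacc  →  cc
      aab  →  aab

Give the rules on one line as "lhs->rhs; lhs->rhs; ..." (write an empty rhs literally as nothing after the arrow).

ba->; cb->b

  | bbccc
  | cbcbcc => bcbcc => bbcc
  | cbaaca => baaca => aca
  | ccabb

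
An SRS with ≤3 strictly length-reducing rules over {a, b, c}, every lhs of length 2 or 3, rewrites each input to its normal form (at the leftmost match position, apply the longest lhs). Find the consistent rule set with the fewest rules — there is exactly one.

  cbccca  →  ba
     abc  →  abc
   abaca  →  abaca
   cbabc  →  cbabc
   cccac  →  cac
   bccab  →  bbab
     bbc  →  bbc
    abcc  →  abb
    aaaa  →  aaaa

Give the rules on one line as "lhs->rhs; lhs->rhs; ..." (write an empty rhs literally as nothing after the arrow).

bca->ca; cc->b

  | cbccca => cbbca => cbca => cca => ba
  | abc
  | abaca
  | cbabc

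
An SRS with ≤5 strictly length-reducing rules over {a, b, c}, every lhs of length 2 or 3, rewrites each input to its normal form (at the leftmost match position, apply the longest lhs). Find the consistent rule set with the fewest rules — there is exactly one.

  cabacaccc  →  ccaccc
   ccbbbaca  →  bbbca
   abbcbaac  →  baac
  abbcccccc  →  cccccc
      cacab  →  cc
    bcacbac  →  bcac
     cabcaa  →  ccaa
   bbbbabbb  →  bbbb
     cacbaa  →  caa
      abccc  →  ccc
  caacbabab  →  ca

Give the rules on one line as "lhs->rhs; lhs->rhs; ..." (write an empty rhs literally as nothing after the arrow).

  | cabacaccc => cacaccc => ccaccc
  | ccbbbaca => cbbbaca => bbbaca => bbbca
  | abbcbaac => abcbaac => cbaac => baac
  | abbcccccc => abcccccc => cccccc

ab->; abb->ab; aca->ca; cb->b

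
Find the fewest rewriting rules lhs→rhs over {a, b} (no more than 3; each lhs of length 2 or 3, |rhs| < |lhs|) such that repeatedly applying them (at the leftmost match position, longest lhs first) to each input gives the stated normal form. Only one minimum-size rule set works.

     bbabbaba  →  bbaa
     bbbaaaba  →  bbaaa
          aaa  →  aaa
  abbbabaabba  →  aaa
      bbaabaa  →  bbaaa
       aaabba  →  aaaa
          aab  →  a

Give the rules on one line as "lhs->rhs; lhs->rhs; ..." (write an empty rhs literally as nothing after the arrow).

  | bbabbaba => bbaaba => bbaa
  | bbbaaaba => bbaaaba => bbaaa
  | aaa
  | abbbabaabba => ababaabba => abaabba => aabba => aaa

ab->; abb->a; bbb->bb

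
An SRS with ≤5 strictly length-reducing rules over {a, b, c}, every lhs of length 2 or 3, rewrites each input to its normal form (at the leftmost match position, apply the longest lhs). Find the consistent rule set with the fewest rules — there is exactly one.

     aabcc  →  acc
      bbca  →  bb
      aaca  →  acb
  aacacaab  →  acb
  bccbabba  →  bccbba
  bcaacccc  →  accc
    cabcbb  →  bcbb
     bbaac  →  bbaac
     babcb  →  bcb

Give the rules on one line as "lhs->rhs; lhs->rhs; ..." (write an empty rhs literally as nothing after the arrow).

  | aabcc => acc
  | bbca => bb
  | aaca => acb
  | aacacaab => acbcaab => acbab => acb

ab->; aca->cb; bac->a; ca->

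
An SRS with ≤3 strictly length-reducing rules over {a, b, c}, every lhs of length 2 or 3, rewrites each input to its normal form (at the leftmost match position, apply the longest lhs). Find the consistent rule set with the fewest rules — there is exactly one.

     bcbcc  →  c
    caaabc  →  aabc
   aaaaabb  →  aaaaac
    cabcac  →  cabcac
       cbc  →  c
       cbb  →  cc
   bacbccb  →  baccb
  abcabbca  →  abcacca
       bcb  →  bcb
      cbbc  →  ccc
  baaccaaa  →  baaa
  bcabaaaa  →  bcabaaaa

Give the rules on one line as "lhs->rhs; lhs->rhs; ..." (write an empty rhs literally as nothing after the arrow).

bb->c; caa->a; cbc->bb

  | bcbcc => bbbc => cbc => bb => c
  | caaabc => aabc
  | aaaaabb => aaaaac
  | cabcac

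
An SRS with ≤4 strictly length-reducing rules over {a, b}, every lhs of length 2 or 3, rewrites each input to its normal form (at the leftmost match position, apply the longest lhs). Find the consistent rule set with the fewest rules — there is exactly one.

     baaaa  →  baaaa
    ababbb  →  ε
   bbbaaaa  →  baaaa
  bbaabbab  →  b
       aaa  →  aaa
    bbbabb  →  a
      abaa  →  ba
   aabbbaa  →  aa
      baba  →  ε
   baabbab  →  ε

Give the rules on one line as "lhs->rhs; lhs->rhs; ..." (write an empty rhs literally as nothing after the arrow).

ab->; aba->b; abb->ba; bb->

  | baaaa
  | ababbb => bbbb => bb => ε
  | bbbaaaa => baaaa
  | bbaabbab => aabbab => abaab => bab => b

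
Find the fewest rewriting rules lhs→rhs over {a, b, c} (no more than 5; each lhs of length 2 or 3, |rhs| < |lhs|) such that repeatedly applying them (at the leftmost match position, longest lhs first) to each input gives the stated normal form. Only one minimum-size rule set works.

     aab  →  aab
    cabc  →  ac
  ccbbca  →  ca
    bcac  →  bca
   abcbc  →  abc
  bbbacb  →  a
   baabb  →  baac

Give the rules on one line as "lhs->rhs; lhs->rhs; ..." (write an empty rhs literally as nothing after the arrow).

bb->c; cab->a; cac->ca; cb->

  | aab
  | cabc => ac
  | ccbbca => cbca => ca
  | bcac => bca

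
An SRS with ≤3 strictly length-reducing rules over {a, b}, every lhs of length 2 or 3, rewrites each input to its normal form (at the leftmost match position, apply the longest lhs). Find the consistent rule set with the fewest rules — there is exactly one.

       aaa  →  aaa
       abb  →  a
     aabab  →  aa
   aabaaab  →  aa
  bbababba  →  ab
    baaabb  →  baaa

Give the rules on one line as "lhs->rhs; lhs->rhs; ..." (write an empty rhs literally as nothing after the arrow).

aba->ab; bb->

  | aaa
  | abb => a
  | aabab => aabb => aa
  | aabaaab => aabaab => aabab => aabb => aa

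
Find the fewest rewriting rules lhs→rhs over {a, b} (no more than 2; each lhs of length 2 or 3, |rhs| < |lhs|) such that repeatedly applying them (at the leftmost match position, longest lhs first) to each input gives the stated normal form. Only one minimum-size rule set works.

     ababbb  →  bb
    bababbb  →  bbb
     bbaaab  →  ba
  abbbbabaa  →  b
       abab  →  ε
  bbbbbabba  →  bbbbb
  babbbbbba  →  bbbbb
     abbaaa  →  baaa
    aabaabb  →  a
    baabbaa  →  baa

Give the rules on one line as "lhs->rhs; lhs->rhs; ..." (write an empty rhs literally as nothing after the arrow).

ab->; bba->b

  | ababbb => abbb => bb
  | bababbb => babbb => bbb
  | bbaaab => baab => ba
  | abbbbabaa => bbbabaa => bbbaa => bba => b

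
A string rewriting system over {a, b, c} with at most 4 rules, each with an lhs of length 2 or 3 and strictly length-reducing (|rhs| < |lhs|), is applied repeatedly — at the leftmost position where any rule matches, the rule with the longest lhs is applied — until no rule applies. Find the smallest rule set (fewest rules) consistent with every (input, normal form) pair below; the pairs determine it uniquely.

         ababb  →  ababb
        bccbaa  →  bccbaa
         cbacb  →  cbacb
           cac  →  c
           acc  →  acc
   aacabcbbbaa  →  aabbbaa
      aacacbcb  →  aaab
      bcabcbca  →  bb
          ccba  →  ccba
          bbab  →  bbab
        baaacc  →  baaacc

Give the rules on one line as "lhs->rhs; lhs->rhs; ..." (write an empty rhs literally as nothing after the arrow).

  | ababb
  | bccbaa
  | cbacb
  | cac => c

bcb->b; ca->; cbc->a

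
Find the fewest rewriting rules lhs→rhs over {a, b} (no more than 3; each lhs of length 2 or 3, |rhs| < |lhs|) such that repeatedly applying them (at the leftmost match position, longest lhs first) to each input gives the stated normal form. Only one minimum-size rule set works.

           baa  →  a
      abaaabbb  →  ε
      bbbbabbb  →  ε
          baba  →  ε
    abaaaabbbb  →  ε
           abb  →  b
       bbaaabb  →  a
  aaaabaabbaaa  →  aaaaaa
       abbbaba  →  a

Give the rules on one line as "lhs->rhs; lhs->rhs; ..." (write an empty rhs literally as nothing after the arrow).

ab->; ba->; bb->

  | baa => a
  | abaaabbb => aaabbb => aabb => ab => ε
  | bbbbabbb => bbabbb => abbb => bb => ε
  | baba => ba => ε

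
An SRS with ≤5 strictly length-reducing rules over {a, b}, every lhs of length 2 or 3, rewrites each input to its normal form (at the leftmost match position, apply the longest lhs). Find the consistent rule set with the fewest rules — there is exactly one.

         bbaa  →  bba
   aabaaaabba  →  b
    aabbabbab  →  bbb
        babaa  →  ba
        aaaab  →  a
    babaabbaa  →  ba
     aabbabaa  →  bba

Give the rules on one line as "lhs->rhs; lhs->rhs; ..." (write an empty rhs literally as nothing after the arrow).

aa->a; aab->a; aba->b; bab->b

  | bbaa => bba
  | aabaaaabba => aaaaabba => aaaabba => aaabba => aabba => aba => b
  | aabbabbab => ababbab => bbbab => bbb
  | babaa => baa => ba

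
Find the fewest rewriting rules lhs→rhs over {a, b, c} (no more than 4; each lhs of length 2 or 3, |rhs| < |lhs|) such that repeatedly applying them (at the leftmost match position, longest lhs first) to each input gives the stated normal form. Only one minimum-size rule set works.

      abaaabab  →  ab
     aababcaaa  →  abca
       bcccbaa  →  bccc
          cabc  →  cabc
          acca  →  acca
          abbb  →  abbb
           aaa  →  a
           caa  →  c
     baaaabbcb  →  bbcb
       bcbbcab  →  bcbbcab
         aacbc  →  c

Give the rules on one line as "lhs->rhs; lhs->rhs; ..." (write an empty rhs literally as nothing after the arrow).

aa->; ba->a; cbc->c

  | abaaabab => aaaabab => aabab => bab => ab
  | aababcaaa => babcaaa => abcaaa => abca
  | bcccbaa => bcccaa => bccc
  | cabc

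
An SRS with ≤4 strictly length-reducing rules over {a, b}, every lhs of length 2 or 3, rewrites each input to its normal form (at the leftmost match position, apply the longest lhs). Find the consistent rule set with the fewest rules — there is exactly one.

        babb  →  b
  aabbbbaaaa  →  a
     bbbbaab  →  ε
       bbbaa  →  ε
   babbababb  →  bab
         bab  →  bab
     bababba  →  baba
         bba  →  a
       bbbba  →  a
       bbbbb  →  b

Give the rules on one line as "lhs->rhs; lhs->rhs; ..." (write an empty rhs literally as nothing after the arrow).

aa->b; aaa->b; abb->; bb->

  | babb => b
  | aabbbbaaaa => bbbbbaaaa => bbbaaaa => baaaa => bba => a
  | bbbbaab => bbaab => aab => bb => ε
  | bbbaa => baa => bb => ε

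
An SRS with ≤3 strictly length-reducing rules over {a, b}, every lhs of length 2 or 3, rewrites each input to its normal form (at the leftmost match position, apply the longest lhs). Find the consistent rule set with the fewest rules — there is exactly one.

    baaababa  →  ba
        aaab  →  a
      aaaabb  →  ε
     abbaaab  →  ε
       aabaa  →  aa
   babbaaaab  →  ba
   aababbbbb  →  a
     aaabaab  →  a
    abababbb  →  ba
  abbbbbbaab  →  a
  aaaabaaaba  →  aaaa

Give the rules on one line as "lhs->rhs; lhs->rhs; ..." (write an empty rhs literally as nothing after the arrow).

aab->; ab->a; aba->

  | baaababa => baaba => ba
  | aaab => a
  | aaaabb => aab => ε
  | abbaaab => abaaab => aab => ε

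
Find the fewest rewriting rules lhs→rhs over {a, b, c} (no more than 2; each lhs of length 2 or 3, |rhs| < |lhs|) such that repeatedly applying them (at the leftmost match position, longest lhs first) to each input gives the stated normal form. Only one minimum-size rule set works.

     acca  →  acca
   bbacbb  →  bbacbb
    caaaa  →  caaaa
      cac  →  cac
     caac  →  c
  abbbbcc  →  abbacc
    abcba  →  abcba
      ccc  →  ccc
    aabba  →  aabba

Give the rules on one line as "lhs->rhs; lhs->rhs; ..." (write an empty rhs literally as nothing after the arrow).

aac->; bbc->ac

  | acca
  | bbacbb
  | caaaa
  | cac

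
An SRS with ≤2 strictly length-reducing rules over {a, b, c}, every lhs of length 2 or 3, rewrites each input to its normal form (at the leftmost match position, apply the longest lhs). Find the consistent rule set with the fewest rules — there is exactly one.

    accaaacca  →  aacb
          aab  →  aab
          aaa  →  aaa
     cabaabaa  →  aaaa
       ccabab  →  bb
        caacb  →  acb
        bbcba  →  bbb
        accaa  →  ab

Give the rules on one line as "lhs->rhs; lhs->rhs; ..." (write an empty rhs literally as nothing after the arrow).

ba->a; ca->b

  | accaaacca => acbaacca => acaacca => abacca => aacca => aacb
  | aab
  | aaa
  | cabaabaa => bbaabaa => baabaa => aabaa => aaaa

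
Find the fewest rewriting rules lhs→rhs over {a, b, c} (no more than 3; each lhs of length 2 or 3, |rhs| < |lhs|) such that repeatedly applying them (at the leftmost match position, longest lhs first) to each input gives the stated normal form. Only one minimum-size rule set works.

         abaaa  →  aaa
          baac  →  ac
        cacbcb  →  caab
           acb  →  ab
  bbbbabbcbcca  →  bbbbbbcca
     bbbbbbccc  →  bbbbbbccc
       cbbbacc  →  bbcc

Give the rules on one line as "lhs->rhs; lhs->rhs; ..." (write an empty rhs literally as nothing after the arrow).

  | abaaa => aaa
  | baac => ac
  | cacbcb => cabcb => caab
  | acb => ab

abc->aa; ba->; cb->b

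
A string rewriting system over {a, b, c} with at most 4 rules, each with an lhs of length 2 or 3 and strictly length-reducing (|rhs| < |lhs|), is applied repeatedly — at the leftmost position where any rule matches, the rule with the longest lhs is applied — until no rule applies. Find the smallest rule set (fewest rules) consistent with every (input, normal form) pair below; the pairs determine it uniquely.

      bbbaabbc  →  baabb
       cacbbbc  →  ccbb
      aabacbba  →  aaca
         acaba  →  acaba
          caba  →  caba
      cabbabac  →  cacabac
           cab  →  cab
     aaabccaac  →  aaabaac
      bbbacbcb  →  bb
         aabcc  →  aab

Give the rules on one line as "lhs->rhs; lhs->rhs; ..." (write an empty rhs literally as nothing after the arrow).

  | bbbaabbc => bcaabbc => baabbc => baabb
  | cacbbbc => ccbbc => ccbb
  | aabacbba => aabcba => aabba => aaca
  | acaba

acb->c; bba->ca; bc->b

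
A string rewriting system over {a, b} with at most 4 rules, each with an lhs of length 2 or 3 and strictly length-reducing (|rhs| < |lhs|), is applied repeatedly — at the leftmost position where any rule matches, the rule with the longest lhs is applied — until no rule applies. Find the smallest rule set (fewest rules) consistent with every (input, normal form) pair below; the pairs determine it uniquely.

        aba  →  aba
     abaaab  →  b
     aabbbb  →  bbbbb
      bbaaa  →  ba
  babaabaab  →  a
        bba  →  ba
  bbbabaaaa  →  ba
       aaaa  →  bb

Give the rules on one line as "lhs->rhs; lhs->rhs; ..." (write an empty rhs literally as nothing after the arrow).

aa->b; bab->a; bba->ba

  | aba
  | abaaab => abbab => abab => aa => b
  | aabbbb => bbbbb
  | bbaaa => baaa => bba => ba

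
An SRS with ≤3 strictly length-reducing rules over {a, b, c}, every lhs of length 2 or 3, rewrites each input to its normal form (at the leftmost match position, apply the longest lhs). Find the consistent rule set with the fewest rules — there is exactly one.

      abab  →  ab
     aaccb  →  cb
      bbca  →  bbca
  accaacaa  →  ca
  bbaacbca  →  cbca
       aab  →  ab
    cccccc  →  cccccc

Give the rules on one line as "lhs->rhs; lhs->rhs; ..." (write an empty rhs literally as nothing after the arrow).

aa->a; ac->; ba->

  | abab => ab
  | aaccb => accb => cb
  | bbca
  | accaacaa => caacaa => cacaa => caa => ca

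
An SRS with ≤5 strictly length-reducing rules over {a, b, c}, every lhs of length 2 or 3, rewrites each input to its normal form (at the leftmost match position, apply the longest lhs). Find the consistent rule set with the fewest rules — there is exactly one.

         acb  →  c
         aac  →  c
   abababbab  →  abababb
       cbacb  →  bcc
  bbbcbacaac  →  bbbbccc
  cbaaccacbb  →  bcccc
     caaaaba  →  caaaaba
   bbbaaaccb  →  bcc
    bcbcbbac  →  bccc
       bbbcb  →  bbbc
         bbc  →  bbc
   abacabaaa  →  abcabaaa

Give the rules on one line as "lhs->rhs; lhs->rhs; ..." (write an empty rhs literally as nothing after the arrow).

  | acb => cb => c
  | aac => ac => c
  | abababbab => abababb
  | cbacb => bccb => bcc

ac->c; bba->b; cb->c; cba->bc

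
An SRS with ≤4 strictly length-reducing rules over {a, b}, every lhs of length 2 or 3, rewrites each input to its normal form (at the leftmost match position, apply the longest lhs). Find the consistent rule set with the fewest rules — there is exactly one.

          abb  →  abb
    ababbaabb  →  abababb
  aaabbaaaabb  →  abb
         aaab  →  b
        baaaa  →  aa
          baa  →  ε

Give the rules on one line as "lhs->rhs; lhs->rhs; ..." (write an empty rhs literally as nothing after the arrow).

  | abb
  | ababbaabb => abababb
  | aaabbaaaabb => bbaaaabb => baaabb => abb
  | aaab => b

aaa->; baa->; bba->b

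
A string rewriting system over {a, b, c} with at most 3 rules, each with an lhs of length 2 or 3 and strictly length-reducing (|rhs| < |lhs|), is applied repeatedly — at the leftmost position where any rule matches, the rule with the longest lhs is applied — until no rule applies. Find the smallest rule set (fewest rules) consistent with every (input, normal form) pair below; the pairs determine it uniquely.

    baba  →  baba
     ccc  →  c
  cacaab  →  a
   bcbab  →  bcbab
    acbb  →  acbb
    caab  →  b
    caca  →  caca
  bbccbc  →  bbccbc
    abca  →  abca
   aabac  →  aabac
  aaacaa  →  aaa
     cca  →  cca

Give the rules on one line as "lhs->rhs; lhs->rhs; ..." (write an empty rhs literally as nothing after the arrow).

  | baba
  | ccc => c
  | cacaab => cab => a
  | bcbab

caa->; cab->a; ccc->c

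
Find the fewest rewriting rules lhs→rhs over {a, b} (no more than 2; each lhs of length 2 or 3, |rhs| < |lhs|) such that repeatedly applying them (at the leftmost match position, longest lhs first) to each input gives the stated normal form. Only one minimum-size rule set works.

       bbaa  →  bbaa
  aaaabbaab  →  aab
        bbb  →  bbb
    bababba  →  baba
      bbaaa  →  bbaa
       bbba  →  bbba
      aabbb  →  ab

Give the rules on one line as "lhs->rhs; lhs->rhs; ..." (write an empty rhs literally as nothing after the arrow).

  | bbaa
  | aaaabbaab => aaabbaab => aabbaab => aaab => aab
  | bbb
  | bababba => baba

aaa->aa; abb->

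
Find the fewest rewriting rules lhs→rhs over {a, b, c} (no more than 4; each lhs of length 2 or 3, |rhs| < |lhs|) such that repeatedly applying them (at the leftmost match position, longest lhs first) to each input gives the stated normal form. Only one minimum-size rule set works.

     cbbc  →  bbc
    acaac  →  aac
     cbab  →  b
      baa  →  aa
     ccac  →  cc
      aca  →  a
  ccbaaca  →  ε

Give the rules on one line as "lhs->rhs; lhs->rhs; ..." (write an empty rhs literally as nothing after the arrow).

ba->a; ca->; cbb->bb

  | cbbc => bbc
  | acaac => aac
  | cbab => cab => b
  | baa => aa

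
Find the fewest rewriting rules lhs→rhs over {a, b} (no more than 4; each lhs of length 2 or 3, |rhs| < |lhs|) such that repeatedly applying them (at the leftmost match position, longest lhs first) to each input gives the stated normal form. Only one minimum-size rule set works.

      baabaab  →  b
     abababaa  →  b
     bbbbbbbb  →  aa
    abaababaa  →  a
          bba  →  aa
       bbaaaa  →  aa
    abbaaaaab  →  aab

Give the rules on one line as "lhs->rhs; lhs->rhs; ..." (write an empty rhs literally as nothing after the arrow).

  | baabaab => abaab => bab => b
  | abababaa => bbabaa => aabaa => aba => b
  | bbbbbbbb => abbbbbb => aabbbb => aaabb => aabb => aaa => aa
  | abaababaa => bababaa => babaa => baa => a

aaa->aa; aba->b; ba->; bb->a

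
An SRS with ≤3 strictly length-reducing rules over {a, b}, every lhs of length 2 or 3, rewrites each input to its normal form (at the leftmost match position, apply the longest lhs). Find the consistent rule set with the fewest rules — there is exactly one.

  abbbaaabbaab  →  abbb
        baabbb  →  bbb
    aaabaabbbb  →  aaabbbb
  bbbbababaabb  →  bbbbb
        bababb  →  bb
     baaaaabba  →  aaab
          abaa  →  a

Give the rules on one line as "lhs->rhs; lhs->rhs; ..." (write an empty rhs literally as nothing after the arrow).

  | abbbaaabbaab => abbabbaab => abbbaab => abbb
  | baabbb => bbb
  | aaabaabbbb => aaabbbb
  | bbbbababaabb => bbbbabaabb => bbbbaabb => bbbbb

ba->; baa->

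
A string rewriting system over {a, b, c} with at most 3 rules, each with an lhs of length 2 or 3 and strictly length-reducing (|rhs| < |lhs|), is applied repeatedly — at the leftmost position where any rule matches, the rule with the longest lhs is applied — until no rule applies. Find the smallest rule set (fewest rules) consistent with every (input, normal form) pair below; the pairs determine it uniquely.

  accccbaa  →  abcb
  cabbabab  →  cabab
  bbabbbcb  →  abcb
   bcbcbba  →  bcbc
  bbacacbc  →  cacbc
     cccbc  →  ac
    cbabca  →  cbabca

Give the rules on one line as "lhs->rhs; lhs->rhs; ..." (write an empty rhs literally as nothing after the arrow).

  | accccbaa => abcbaa => abcb
  | cabbabab => caaabab => cabab
  | bbabbbcb => aabbbcb => bbbcb => abcb
  | bcbcbba => bcbcaa => bcbc

aa->; bb->a; ccc->b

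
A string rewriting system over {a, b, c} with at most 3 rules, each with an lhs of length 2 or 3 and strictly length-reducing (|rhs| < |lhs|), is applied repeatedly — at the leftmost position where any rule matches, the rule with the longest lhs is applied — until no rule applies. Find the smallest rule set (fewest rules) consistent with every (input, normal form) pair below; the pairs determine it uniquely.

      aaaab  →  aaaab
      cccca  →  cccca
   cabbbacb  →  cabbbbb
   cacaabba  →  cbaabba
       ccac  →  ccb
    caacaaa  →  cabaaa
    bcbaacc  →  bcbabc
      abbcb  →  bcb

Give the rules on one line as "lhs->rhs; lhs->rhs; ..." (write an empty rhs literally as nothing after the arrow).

  | aaaab
  | cccca
  | cabbbacb => cabbbbb
  | cacaabba => cbaabba

ac->b; bbc->cc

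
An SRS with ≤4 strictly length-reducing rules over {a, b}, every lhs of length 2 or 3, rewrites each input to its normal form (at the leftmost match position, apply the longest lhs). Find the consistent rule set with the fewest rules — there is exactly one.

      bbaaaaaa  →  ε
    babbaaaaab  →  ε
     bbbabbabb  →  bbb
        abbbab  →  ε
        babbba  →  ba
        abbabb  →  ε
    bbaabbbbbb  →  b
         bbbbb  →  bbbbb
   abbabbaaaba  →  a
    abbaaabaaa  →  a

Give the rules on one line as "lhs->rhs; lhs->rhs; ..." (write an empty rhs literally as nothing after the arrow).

  | bbaaaaaa => babaaaa => baaaa => abaa => aa => ε
  | babbaaaaab => babaaaaab => baaaaab => abaaab => aaab => ab => ε
  | bbbabbabb => bbbababb => bbbabb => bbbab => bbb
  | abbbab => abbab => abab => ab => ε

aa->; ab->; abb->ab; baa->ab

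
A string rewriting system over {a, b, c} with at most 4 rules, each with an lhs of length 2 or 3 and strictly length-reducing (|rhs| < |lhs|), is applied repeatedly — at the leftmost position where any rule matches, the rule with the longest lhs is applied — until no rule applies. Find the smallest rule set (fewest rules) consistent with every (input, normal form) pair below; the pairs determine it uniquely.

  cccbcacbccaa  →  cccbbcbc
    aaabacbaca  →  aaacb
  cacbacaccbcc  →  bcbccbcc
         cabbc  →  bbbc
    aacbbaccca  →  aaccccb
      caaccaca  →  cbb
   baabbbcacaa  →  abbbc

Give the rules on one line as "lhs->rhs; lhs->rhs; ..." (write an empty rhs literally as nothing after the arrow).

ba->; bba->c; ca->b

  | cccbcacbccaa => cccbbcbccaa => cccbbcbcba => cccbbcbc
  | aaabacbaca => aaacbaca => aaacca => aaacb
  | cacbacaccbcc => bcbacaccbcc => bccaccbcc => bcbccbcc
  | cabbc => bbbc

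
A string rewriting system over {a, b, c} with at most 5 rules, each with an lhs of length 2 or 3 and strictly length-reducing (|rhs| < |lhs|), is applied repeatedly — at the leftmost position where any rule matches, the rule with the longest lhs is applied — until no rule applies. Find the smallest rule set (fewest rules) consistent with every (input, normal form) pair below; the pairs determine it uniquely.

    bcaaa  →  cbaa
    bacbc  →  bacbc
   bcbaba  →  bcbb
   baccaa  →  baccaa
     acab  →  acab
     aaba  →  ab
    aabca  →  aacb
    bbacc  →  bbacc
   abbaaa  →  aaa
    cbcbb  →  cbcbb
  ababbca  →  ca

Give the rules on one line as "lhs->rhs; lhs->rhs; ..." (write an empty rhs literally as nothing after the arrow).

aba->b; abb->; bbb->; bca->cb

  | bcaaa => cbaa
  | bacbc
  | bcbaba => bcbb
  | baccaa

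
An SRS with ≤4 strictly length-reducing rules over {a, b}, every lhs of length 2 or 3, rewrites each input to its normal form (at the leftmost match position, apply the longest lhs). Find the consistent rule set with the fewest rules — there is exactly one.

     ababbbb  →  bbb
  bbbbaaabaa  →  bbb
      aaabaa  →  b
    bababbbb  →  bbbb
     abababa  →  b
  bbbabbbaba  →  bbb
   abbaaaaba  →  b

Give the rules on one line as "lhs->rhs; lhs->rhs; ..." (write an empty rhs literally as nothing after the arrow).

  | ababbbb => babbbb => bbb
  | bbbbaaabaa => bbbbaabaa => bbbbabaa => bbbaa => bbba => bbb
  | aaabaa => aabaa => abaa => baa => ba => b
  | bababbbb => abbbb => bbbb

ab->b; ba->b; bab->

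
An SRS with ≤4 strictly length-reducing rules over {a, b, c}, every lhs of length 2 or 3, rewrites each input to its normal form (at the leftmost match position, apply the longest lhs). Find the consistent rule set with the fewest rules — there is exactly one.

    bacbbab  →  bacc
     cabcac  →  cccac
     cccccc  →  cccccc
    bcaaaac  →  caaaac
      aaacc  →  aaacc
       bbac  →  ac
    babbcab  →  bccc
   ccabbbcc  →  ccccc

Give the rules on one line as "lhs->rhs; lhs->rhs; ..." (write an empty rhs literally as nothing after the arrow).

  | bacbbab => bacab => bacc
  | cabcac => cccac
  | cccccc
  | bcaaaac => caaaac

ab->c; bb->; bca->ca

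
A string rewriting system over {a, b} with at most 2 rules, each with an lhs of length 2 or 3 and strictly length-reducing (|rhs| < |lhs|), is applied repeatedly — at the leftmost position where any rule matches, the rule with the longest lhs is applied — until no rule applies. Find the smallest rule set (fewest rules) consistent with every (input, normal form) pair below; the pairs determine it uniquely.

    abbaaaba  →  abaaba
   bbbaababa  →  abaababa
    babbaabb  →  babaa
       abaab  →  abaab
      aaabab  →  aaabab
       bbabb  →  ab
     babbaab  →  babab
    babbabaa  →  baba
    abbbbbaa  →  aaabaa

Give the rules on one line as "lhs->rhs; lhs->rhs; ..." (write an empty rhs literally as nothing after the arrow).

bb->a; bba->b

  | abbaaaba => abaaba
  | bbbaababa => abaababa
  | babbaabb => bababb => babaa
  | abaab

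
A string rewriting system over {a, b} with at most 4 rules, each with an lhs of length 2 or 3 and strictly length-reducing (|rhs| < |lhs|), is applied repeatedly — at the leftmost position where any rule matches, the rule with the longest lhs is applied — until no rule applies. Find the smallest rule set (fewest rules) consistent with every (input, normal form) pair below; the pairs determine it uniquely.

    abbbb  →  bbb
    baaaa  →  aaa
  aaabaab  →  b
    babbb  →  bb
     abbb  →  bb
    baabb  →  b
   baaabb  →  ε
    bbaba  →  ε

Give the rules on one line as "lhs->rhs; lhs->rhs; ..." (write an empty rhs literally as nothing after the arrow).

  | abbbb => bbb
  | baaaa => aaa
  | aaabaab => aabab => abb => b
  | babbb => bb

ab->; aba->b; ba->; bab->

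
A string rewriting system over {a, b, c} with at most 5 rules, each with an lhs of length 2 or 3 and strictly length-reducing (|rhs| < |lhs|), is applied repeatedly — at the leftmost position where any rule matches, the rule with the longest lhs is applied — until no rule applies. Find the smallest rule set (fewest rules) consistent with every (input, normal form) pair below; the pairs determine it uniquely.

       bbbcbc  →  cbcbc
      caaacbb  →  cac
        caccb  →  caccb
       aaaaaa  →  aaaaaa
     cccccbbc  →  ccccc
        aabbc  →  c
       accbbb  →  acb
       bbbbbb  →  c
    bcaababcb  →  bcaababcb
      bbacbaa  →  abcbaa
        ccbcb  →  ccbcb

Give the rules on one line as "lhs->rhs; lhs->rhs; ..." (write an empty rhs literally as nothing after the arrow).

  | bbbcbc => cbcbc
  | caaacbb => cabb => cac
  | caccb
  | aaaaaa

aac->; bb->c; bba->ab; cbb->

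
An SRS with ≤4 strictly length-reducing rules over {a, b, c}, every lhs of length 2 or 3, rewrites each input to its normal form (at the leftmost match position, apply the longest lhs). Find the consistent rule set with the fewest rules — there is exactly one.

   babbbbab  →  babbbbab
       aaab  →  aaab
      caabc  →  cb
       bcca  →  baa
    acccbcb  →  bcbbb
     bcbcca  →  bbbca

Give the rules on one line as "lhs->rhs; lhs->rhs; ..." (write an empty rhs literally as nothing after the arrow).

  | babbbbab
  | aaab
  | caabc => cac => cb
  | bcca => baa

abc->c; ac->b; cbc->bb; cca->aa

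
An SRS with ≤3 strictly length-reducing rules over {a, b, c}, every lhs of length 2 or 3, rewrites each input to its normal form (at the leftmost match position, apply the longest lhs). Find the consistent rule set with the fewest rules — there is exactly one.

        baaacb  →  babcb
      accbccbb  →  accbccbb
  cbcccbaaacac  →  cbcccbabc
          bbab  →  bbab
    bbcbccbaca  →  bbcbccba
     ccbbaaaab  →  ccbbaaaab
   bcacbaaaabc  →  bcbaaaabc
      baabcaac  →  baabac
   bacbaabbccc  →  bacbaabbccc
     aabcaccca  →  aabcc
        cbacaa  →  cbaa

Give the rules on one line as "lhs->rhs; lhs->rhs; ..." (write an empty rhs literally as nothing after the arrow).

aac->bc; ca->

  | baaacb => babcb
  | accbccbb
  | cbcccbaaacac => cbcccbabcac => cbcccbabc
  | bbab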